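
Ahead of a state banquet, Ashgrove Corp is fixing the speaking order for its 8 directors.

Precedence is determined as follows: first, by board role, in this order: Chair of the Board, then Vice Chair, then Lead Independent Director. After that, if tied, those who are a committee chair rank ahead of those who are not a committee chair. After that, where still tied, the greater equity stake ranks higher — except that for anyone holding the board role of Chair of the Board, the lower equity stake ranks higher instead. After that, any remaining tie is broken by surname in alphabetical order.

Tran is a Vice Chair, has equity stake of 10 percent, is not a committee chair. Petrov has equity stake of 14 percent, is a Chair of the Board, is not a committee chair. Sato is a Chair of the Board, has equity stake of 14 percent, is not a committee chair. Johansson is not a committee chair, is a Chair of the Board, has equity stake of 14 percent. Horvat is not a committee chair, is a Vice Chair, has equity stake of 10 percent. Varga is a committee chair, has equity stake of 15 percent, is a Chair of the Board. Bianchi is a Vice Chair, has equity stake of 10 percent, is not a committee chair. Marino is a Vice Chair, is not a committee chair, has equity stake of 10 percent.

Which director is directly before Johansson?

Varga

By board role: Varga, Johansson, Petrov and Sato (Chair of the Board); then Bianchi, Horvat, Marino and Tran (Vice Chair).
Among Varga, Johansson, Petrov and Sato, a committee chair before not a committee chair: Varga (a committee chair) before Johansson, Petrov and Sato (not a committee chair).
Johansson, Petrov and Sato all have equity stake 14 percent, so the next rule applies.
Among Johansson, Petrov and Sato, alphabetically by surname: Johansson before Petrov before Sato.
Bianchi, Horvat, Marino and Tran are each not a committee chair, so the next rule applies.
Bianchi, Horvat, Marino and Tran all have equity stake 10 percent, so the next rule applies.
Among Bianchi, Horvat, Marino and Tran, alphabetically by surname: Bianchi before Horvat before Marino before Tran.
Order: Varga, Johansson, Petrov, Sato, Bianchi, Horvat, Marino, Tran.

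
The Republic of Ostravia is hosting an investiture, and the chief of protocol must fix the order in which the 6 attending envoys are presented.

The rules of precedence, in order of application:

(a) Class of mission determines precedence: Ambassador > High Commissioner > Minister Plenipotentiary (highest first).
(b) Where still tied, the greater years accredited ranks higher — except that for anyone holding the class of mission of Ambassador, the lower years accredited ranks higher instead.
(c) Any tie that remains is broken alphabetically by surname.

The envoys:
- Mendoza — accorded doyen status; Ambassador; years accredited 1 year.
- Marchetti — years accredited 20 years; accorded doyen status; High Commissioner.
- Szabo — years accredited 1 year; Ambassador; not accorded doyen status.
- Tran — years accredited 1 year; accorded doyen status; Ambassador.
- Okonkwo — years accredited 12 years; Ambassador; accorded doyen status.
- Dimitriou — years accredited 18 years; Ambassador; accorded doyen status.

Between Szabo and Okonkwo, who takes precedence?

By class of mission: Mendoza, Szabo, Tran, Okonkwo and Dimitriou (Ambassador); then Marchetti (High Commissioner).
Among Mendoza, Szabo, Tran, Okonkwo and Dimitriou, by years accredited (lower first) (reversed rule for this group): Mendoza, Szabo and Tran (1 year) before Okonkwo (12 years) before Dimitriou (18 years).
Among Mendoza, Szabo and Tran, alphabetically by surname: Mendoza before Szabo before Tran.
So Szabo takes precedence.

Szabo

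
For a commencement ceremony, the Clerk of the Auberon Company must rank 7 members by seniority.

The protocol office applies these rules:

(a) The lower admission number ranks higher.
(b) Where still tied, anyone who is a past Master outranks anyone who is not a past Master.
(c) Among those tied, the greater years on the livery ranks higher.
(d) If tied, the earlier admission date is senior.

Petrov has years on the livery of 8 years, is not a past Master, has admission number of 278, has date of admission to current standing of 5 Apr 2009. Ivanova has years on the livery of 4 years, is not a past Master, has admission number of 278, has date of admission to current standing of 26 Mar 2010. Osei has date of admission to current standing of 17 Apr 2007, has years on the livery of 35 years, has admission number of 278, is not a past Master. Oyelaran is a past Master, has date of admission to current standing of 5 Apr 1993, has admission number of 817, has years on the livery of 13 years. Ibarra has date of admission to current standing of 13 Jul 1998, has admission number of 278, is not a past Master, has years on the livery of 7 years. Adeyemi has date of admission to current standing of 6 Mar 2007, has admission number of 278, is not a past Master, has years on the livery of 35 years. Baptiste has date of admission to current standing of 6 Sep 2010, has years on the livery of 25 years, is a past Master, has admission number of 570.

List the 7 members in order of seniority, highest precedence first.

By admission number (lower first): Adeyemi, Osei, Petrov, Ibarra and Ivanova (each 278); then Baptiste (570); then Oyelaran (817).
Adeyemi, Osei, Petrov, Ibarra and Ivanova are each not a past Master, so the next rule applies.
Among Adeyemi, Osei, Petrov, Ibarra and Ivanova, by years on the livery (higher first): Adeyemi and Osei (35 years) before Petrov (8 years) before Ibarra (7 years) before Ivanova (4 years).
Among Adeyemi and Osei, by date of admission to current standing (earlier first): Adeyemi (6 Mar 2007) before Osei (17 Apr 2007).
Full order: Adeyemi, Osei, Petrov, Ibarra, Ivanova, Baptiste, Oyelaran.

Adeyemi, Osei, Petrov, Ibarra, Ivanova, Baptiste, Oyelaran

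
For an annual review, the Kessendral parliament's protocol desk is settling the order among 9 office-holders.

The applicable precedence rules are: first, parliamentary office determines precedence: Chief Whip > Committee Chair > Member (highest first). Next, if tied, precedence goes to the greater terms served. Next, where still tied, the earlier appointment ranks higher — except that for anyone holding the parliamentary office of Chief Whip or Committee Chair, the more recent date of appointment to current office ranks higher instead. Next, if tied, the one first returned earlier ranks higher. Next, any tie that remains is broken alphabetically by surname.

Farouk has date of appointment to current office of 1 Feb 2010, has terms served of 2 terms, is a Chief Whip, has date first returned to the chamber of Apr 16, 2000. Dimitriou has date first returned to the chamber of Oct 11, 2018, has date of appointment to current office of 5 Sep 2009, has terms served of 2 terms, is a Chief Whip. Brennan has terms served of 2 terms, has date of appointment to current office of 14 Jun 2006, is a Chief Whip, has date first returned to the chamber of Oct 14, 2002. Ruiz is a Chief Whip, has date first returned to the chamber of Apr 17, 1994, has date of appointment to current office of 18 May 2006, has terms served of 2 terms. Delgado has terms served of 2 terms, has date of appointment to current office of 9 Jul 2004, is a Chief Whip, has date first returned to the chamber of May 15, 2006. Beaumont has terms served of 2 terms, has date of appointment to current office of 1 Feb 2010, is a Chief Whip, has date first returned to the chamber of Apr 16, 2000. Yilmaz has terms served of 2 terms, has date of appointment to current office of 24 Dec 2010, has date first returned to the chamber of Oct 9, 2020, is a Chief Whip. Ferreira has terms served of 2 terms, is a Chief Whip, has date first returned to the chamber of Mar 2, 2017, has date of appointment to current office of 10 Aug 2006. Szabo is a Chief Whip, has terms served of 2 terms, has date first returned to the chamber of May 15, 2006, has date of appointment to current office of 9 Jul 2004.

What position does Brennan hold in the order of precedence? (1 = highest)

By parliamentary office: Yilmaz, Beaumont, Farouk, Dimitriou, Ferreira, Brennan, Ruiz, Delgado and Szabo (Chief Whip).
Yilmaz, Beaumont, Farouk, Dimitriou, Ferreira, Brennan, Ruiz, Delgado and Szabo all have terms served 2 terms, so the next rule applies.
Among Yilmaz, Beaumont, Farouk, Dimitriou, Ferreira, Brennan, Ruiz, Delgado and Szabo, by date of appointment to current office (later first) (reversed rule for this group): Yilmaz (24 Dec 2010) before Beaumont and Farouk (1 Feb 2010) before Dimitriou (5 Sep 2009) before Ferreira (10 Aug 2006) before Brennan (14 Jun 2006) before Ruiz (18 May 2006) before Delgado and Szabo (9 Jul 2004).
Beaumont and Farouk both have date first returned to the chamber Apr 16, 2000, so the next rule applies.
Among Beaumont and Farouk, alphabetically by surname: Beaumont before Farouk.
Delgado and Szabo both have date first returned to the chamber May 15, 2006, so the next rule applies.
Among Delgado and Szabo, alphabetically by surname: Delgado before Szabo.
Order: Yilmaz, Beaumont, Farouk, Dimitriou, Ferreira, Brennan, Ruiz, Delgado, Szabo. So position 6.

6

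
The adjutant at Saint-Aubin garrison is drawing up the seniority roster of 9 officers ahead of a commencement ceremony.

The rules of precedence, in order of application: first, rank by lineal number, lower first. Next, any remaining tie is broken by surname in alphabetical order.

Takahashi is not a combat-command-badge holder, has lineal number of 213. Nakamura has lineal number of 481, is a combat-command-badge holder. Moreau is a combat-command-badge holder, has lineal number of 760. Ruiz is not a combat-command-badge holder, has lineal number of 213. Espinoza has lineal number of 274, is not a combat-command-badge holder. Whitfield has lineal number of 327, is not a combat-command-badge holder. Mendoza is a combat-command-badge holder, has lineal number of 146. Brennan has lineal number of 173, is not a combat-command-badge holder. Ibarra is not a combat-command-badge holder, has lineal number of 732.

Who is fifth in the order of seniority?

Espinoza

By lineal number (lower first): Mendoza (146); then Brennan (173); then Ruiz and Takahashi (both 213); then Espinoza (274); then Whitfield (327); then Nakamura (481); then Ibarra (732); then Moreau (760).
Among Ruiz and Takahashi, alphabetically by surname: Ruiz before Takahashi.
Order: Mendoza, Brennan, Ruiz, Takahashi, Espinoza, Whitfield, Nakamura, Ibarra, Moreau.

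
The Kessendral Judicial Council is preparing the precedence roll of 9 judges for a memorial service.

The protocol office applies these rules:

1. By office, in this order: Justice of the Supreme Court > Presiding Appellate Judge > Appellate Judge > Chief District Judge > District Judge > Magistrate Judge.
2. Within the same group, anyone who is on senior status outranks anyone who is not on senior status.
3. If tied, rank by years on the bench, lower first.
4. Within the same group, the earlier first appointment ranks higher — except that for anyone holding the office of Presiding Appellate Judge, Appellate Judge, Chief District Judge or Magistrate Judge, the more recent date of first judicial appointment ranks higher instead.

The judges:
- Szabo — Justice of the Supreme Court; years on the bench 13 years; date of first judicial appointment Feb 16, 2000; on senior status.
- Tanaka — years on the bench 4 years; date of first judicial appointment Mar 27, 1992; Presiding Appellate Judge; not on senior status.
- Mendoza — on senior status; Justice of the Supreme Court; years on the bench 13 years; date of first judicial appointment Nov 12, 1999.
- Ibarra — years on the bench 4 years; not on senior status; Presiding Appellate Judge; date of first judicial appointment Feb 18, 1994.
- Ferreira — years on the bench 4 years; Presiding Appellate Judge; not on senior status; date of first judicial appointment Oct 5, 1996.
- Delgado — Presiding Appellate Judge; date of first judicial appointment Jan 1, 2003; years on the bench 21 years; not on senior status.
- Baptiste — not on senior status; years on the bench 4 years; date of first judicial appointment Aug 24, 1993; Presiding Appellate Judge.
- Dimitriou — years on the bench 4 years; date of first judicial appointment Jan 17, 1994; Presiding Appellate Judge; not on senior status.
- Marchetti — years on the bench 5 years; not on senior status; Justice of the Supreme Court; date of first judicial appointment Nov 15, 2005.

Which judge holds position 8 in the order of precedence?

Tanaka

By office: Mendoza, Szabo and Marchetti (Justice of the Supreme Court); then Ferreira, Ibarra, Dimitriou, Baptiste, Tanaka and Delgado (Presiding Appellate Judge).
Among Mendoza, Szabo and Marchetti, on senior status before not on senior status: Mendoza and Szabo (on senior status) before Marchetti (not on senior status).
Mendoza and Szabo both have years on the bench 13 years, so the next rule applies.
Among Mendoza and Szabo, by date of first judicial appointment (earlier first): Mendoza (Nov 12, 1999) before Szabo (Feb 16, 2000).
Ferreira, Ibarra, Dimitriou, Baptiste, Tanaka and Delgado are each not on senior status, so the next rule applies.
Among Ferreira, Ibarra, Dimitriou, Baptiste, Tanaka and Delgado, by years on the bench (lower first): Ferreira, Ibarra, Dimitriou, Baptiste and Tanaka (4 years) before Delgado (21 years).
Among Ferreira, Ibarra, Dimitriou, Baptiste and Tanaka, by date of first judicial appointment (later first) (reversed rule for this group): Ferreira (Oct 5, 1996) before Ibarra (Feb 18, 1994) before Dimitriou (Jan 17, 1994) before Baptiste (Aug 24, 1993) before Tanaka (Mar 27, 1992).
Order: Mendoza, Szabo, Marchetti, Ferreira, Ibarra, Dimitriou, Baptiste, Tanaka, Delgado.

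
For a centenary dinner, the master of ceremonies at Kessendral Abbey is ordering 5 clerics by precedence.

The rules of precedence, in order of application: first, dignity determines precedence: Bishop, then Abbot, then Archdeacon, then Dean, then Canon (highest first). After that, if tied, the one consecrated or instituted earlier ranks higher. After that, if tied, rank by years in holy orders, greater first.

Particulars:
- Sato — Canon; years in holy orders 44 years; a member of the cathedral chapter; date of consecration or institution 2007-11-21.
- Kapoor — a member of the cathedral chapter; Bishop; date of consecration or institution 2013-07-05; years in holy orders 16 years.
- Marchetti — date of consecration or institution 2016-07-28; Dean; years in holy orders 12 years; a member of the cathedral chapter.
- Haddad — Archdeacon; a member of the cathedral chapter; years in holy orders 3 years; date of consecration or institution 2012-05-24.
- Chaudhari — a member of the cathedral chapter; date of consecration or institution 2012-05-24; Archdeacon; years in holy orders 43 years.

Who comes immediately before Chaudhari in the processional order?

Kapoor

By dignity: Kapoor (Bishop); then Chaudhari and Haddad (Archdeacon); then Marchetti (Dean); then Sato (Canon).
Chaudhari and Haddad both have date of consecration or institution 2012-05-24, so the next rule applies.
Among Chaudhari and Haddad, by years in holy orders (higher first): Chaudhari (43 years) before Haddad (3 years).
Order: Kapoor, Chaudhari, Haddad, Marchetti, Sato.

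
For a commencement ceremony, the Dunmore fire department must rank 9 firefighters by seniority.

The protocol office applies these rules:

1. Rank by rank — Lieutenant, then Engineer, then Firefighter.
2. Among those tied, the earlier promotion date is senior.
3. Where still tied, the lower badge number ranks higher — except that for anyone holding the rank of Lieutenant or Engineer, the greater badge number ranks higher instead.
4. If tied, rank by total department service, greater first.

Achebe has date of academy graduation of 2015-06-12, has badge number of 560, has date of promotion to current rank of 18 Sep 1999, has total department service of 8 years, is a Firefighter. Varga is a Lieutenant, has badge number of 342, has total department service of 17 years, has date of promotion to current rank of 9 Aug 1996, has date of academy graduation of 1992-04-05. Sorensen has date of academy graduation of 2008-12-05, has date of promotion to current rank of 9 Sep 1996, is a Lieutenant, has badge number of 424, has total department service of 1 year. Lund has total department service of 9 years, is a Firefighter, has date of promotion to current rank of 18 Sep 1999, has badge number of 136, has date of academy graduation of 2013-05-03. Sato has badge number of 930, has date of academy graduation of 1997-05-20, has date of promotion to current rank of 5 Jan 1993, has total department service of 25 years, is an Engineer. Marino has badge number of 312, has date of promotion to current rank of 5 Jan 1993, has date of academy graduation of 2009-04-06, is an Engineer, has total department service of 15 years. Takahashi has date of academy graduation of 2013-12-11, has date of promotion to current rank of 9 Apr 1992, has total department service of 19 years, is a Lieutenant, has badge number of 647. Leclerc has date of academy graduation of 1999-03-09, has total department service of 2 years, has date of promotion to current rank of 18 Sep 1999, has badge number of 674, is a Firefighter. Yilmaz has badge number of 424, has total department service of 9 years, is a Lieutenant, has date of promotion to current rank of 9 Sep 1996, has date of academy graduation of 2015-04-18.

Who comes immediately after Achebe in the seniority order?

Leclerc

By rank: Takahashi, Varga, Yilmaz and Sorensen (Lieutenant); then Sato and Marino (Engineer); then Lund, Achebe and Leclerc (Firefighter).
Among Takahashi, Varga, Yilmaz and Sorensen, by date of promotion to current rank (earlier first): Takahashi (9 Apr 1992) before Varga (9 Aug 1996) before Yilmaz and Sorensen (9 Sep 1996).
Yilmaz and Sorensen both have badge number 424, so the next rule applies.
Among Yilmaz and Sorensen, by total department service (higher first): Yilmaz (9 years) before Sorensen (1 year).
Sato and Marino both have date of promotion to current rank 5 Jan 1993, so the next rule applies.
Among Sato and Marino, by badge number (higher first) (reversed rule for this group): Sato (930) before Marino (312).
Lund, Achebe and Leclerc all have date of promotion to current rank 18 Sep 1999, so the next rule applies.
Among Lund, Achebe and Leclerc, by badge number (lower first): Lund (136) before Achebe (560) before Leclerc (674).
Order: Takahashi, Varga, Yilmaz, Sorensen, Sato, Marino, Lund, Achebe, Leclerc.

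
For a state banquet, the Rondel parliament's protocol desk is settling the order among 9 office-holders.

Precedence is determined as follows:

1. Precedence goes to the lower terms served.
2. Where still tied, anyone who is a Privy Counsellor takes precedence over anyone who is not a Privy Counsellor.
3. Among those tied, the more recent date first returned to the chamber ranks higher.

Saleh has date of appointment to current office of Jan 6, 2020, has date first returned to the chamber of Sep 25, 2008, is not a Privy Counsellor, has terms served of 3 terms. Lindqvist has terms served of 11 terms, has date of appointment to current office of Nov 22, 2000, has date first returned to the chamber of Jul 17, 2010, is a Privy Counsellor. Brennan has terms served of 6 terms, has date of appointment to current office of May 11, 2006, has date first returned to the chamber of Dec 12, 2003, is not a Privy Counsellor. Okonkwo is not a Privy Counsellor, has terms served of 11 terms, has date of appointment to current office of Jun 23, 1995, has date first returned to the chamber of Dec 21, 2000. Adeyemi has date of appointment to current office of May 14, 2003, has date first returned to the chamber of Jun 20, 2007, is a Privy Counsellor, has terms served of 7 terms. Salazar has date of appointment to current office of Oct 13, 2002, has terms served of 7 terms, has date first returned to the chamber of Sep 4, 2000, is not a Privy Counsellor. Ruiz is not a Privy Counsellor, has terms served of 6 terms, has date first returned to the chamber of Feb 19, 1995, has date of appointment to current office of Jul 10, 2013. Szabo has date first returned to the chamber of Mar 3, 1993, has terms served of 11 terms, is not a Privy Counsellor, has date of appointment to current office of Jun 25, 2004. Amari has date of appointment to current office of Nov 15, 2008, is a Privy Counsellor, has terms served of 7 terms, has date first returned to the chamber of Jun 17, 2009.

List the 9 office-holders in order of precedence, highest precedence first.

By terms served (lower first): Saleh (3 terms); then Brennan and Ruiz (both 6 terms); then Amari, Adeyemi and Salazar (each 7 terms); then Lindqvist, Okonkwo and Szabo (each 11 terms).
Brennan and Ruiz are each not a Privy Counsellor, so the next rule applies.
Among Brennan and Ruiz, by date first returned to the chamber (later first): Brennan (Dec 12, 2003) before Ruiz (Feb 19, 1995).
Among Amari, Adeyemi and Salazar, a Privy Counsellor before not a Privy Counsellor: Amari and Adeyemi (a Privy Counsellor) before Salazar (not a Privy Counsellor).
Among Amari and Adeyemi, by date first returned to the chamber (later first): Amari (Jun 17, 2009) before Adeyemi (Jun 20, 2007).
Among Lindqvist, Okonkwo and Szabo, a Privy Counsellor before not a Privy Counsellor: Lindqvist (a Privy Counsellor) before Okonkwo and Szabo (not a Privy Counsellor).
Among Okonkwo and Szabo, by date first returned to the chamber (later first): Okonkwo (Dec 21, 2000) before Szabo (Mar 3, 1993).
Full order: Saleh, Brennan, Ruiz, Amari, Adeyemi, Salazar, Lindqvist, Okonkwo, Szabo.

Saleh, Brennan, Ruiz, Amari, Adeyemi, Salazar, Lindqvist, Okonkwo, Szabo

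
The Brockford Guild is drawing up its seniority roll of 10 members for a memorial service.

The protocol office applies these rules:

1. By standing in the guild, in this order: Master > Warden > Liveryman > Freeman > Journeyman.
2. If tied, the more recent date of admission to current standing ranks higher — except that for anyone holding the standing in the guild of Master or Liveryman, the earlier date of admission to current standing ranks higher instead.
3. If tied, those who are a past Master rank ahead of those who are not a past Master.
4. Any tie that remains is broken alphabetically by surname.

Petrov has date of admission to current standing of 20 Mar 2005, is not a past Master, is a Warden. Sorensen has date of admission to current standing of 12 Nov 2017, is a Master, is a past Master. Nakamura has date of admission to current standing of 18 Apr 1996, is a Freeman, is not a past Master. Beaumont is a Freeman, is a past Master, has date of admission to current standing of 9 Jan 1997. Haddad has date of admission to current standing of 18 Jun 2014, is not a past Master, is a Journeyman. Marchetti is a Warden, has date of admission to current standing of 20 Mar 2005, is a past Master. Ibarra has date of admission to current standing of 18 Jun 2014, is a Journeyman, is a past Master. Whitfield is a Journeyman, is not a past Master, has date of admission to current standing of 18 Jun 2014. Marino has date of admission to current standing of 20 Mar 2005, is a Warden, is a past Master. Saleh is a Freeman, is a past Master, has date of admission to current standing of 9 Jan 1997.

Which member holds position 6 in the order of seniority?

By standing in the guild: Sorensen (Master); then Marchetti, Marino and Petrov (Warden); then Beaumont, Saleh and Nakamura (Freeman); then Ibarra, Haddad and Whitfield (Journeyman).
Marchetti, Marino and Petrov all have date of admission to current standing 20 Mar 2005, so the next rule applies.
Among Marchetti, Marino and Petrov, a past Master before not a past Master: Marchetti and Marino (a past Master) before Petrov (not a past Master).
Among Marchetti and Marino, alphabetically by surname: Marchetti before Marino.
Among Beaumont, Saleh and Nakamura, by date of admission to current standing (later first): Beaumont and Saleh (9 Jan 1997) before Nakamura (18 Apr 1996).
Beaumont and Saleh are each a past Master, so the next rule applies.
Among Beaumont and Saleh, alphabetically by surname: Beaumont before Saleh.
Ibarra, Haddad and Whitfield all have date of admission to current standing 18 Jun 2014, so the next rule applies.
Among Ibarra, Haddad and Whitfield, a past Master before not a past Master: Ibarra (a past Master) before Haddad and Whitfield (not a past Master).
Among Haddad and Whitfield, alphabetically by surname: Haddad before Whitfield.
Order: Sorensen, Marchetti, Marino, Petrov, Beaumont, Saleh, Nakamura, Ibarra, Haddad, Whitfield.

Saleh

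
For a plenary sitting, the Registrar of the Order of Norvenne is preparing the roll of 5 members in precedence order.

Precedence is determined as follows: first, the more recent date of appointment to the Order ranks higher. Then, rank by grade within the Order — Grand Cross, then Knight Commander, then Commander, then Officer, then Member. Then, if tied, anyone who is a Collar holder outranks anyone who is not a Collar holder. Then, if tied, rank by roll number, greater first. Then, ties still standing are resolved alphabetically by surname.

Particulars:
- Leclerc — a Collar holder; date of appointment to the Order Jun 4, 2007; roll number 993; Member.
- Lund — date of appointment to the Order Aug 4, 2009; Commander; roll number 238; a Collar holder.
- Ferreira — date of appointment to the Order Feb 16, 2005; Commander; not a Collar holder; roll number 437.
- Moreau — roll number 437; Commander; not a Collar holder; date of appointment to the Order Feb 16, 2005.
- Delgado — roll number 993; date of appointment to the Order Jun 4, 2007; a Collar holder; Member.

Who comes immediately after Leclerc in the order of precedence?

Ferreira

By date of appointment to the Order (later first): Lund (Aug 4, 2009); then Delgado and Leclerc (both Jun 4, 2007); then Ferreira and Moreau (both Feb 16, 2005).
Delgado and Leclerc are each Member, so the next rule applies.
Delgado and Leclerc are each a Collar holder, so the next rule applies.
Delgado and Leclerc both have roll number 993, so the next rule applies.
Among Delgado and Leclerc, alphabetically by surname: Delgado before Leclerc.
Ferreira and Moreau are each Commander, so the next rule applies.
Ferreira and Moreau are each not a Collar holder, so the next rule applies.
Ferreira and Moreau both have roll number 437, so the next rule applies.
Among Ferreira and Moreau, alphabetically by surname: Ferreira before Moreau.
Order: Lund, Delgado, Leclerc, Ferreira, Moreau.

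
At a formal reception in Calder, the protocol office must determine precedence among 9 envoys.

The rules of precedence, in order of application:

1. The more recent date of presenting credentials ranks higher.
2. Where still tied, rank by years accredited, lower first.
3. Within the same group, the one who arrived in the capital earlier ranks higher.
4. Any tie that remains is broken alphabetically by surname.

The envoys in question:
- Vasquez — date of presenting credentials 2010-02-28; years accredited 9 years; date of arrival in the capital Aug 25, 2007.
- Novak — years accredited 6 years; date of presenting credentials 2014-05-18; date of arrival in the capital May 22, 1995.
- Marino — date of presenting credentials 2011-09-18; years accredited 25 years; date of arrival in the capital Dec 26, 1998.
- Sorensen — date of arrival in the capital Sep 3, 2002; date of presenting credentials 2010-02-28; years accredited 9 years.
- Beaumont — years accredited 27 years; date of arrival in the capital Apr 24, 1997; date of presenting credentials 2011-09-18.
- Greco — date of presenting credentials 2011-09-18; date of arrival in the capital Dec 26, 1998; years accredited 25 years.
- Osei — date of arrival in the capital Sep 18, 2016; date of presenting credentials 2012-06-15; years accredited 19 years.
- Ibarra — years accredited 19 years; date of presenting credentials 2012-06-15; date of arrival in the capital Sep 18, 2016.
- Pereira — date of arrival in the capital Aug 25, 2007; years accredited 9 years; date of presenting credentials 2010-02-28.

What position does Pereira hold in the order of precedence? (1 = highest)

By date of presenting credentials (later first): Novak (2014-05-18); then Ibarra and Osei (both 2012-06-15); then Greco, Marino and Beaumont (each 2011-09-18); then Sorensen, Pereira and Vasquez (each 2010-02-28).
Ibarra and Osei both have years accredited 19 years, so the next rule applies.
Ibarra and Osei both have date of arrival in the capital Sep 18, 2016, so the next rule applies.
Among Ibarra and Osei, alphabetically by surname: Ibarra before Osei.
Among Greco, Marino and Beaumont, by years accredited (lower first): Greco and Marino (25 years) before Beaumont (27 years).
Greco and Marino both have date of arrival in the capital Dec 26, 1998, so the next rule applies.
Among Greco and Marino, alphabetically by surname: Greco before Marino.
Sorensen, Pereira and Vasquez all have years accredited 9 years, so the next rule applies.
Among Sorensen, Pereira and Vasquez, by date of arrival in the capital (earlier first): Sorensen (Sep 3, 2002) before Pereira and Vasquez (Aug 25, 2007).
Among Pereira and Vasquez, alphabetically by surname: Pereira before Vasquez.
Order: Novak, Ibarra, Osei, Greco, Marino, Beaumont, Sorensen, Pereira, Vasquez. So position 8.

8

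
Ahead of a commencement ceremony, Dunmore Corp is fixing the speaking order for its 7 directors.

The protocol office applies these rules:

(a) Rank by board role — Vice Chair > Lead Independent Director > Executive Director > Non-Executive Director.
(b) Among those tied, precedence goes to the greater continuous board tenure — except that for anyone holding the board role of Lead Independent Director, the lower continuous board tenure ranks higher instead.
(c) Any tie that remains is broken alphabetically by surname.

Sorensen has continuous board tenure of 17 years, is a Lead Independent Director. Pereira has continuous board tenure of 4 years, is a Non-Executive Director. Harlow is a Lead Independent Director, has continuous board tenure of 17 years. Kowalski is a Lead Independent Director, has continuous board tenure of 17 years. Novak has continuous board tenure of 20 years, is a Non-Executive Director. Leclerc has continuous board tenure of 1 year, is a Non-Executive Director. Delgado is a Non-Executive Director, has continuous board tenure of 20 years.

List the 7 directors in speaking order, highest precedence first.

By board role: Harlow, Kowalski and Sorensen (Lead Independent Director); then Delgado, Novak, Pereira and Leclerc (Non-Executive Director).
Harlow, Kowalski and Sorensen all have continuous board tenure 17 years, so the next rule applies.
Among Harlow, Kowalski and Sorensen, alphabetically by surname: Harlow before Kowalski before Sorensen.
Among Delgado, Novak, Pereira and Leclerc, by continuous board tenure (higher first): Delgado and Novak (20 years) before Pereira (4 years) before Leclerc (1 year).
Among Delgado and Novak, alphabetically by surname: Delgado before Novak.
Full order: Harlow, Kowalski, Sorensen, Delgado, Novak, Pereira, Leclerc.

Harlow, Kowalski, Sorensen, Delgado, Novak, Pereira, Leclerc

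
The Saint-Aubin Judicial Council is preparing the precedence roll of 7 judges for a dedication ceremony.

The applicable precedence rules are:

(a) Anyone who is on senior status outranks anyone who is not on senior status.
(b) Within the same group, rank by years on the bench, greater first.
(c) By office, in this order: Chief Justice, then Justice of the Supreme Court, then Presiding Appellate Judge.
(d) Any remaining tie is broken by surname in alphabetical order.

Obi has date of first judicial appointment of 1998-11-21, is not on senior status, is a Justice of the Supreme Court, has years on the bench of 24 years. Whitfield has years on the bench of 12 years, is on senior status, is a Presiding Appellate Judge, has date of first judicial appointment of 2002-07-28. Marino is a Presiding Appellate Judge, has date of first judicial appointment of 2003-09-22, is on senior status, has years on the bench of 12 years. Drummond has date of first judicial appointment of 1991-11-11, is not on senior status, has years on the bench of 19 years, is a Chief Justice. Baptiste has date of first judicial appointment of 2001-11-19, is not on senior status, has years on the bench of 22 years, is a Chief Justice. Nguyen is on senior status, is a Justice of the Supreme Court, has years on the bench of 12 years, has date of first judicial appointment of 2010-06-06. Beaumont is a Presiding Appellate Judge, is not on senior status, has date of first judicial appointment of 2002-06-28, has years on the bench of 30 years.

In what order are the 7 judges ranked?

Nguyen, Marino, Whitfield, Beaumont, Obi, Baptiste, Drummond

By the first rule: Nguyen, Marino and Whitfield (each on senior status); then Beaumont, Obi, Baptiste and Drummond (each not on senior status).
Nguyen, Marino and Whitfield all have years on the bench 12 years, so the next rule applies.
Among Nguyen, Marino and Whitfield, by office: Nguyen (Justice of the Supreme Court) before Marino and Whitfield (Presiding Appellate Judge).
Among Marino and Whitfield, alphabetically by surname: Marino before Whitfield.
Among Beaumont, Obi, Baptiste and Drummond, by years on the bench (higher first): Beaumont (30 years) before Obi (24 years) before Baptiste (22 years) before Drummond (19 years).
Full order: Nguyen, Marino, Whitfield, Beaumont, Obi, Baptiste, Drummond.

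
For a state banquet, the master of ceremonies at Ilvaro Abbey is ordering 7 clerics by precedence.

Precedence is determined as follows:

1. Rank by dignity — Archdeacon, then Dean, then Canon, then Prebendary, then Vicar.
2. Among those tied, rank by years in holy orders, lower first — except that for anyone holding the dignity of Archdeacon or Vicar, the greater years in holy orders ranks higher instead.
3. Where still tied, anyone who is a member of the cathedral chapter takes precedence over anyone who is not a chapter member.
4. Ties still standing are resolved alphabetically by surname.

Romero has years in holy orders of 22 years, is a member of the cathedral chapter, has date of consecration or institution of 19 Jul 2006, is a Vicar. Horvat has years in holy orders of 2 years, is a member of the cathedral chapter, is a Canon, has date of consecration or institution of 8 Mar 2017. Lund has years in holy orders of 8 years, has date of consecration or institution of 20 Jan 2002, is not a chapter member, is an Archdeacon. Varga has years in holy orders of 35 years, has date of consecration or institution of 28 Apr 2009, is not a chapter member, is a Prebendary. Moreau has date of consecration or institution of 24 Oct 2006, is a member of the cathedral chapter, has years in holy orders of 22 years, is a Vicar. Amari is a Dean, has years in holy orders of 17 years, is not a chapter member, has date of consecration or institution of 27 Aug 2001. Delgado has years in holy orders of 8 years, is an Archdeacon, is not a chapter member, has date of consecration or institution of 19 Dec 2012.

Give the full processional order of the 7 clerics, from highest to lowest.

Delgado, Lund, Amari, Horvat, Varga, Moreau, Romero

By dignity: Delgado and Lund (Archdeacon); then Amari (Dean); then Horvat (Canon); then Varga (Prebendary); then Moreau and Romero (Vicar).
Delgado and Lund both have years in holy orders 8 years, so the next rule applies.
Delgado and Lund are each not a chapter member, so the next rule applies.
Among Delgado and Lund, alphabetically by surname: Delgado before Lund.
Moreau and Romero both have years in holy orders 22 years, so the next rule applies.
Moreau and Romero are each a member of the cathedral chapter, so the next rule applies.
Among Moreau and Romero, alphabetically by surname: Moreau before Romero.
Full order: Delgado, Lund, Amari, Horvat, Varga, Moreau, Romero.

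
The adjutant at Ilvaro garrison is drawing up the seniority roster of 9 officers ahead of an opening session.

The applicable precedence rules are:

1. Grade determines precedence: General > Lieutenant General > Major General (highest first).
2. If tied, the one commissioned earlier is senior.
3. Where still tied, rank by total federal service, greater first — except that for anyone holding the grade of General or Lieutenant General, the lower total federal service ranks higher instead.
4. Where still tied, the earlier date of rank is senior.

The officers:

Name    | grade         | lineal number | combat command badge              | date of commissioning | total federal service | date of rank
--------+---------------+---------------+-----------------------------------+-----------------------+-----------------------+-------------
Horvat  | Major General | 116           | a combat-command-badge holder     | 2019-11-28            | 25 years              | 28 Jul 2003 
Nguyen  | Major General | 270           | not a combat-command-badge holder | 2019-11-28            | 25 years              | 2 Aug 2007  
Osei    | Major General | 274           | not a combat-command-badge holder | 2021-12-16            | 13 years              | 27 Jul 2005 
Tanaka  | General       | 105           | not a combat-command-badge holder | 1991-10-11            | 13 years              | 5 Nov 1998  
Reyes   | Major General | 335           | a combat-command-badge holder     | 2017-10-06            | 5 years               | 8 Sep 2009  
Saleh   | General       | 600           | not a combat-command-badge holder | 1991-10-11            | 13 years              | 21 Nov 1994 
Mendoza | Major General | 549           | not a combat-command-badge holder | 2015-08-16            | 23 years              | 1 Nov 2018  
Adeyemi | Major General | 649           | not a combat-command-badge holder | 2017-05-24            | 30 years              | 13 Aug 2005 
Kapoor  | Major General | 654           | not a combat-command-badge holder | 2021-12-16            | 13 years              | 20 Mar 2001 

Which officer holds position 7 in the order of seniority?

Nguyen

By grade: Saleh and Tanaka (General); then Mendoza, Adeyemi, Reyes, Horvat, Nguyen, Kapoor and Osei (Major General).
Saleh and Tanaka both have date of commissioning 1991-10-11, so the next rule applies.
Saleh and Tanaka both have total federal service 13 years, so the next rule applies.
Among Saleh and Tanaka, by date of rank (earlier first): Saleh (21 Nov 1994) before Tanaka (5 Nov 1998).
Among Mendoza, Adeyemi, Reyes, Horvat, Nguyen, Kapoor and Osei, by date of commissioning (earlier first): Mendoza (2015-08-16) before Adeyemi (2017-05-24) before Reyes (2017-10-06) before Horvat and Nguyen (2019-11-28) before Kapoor and Osei (2021-12-16).
Horvat and Nguyen both have total federal service 25 years, so the next rule applies.
Among Horvat and Nguyen, by date of rank (earlier first): Horvat (28 Jul 2003) before Nguyen (2 Aug 2007).
Kapoor and Osei both have total federal service 13 years, so the next rule applies.
Among Kapoor and Osei, by date of rank (earlier first): Kapoor (20 Mar 2001) before Osei (27 Jul 2005).
Order: Saleh, Tanaka, Mendoza, Adeyemi, Reyes, Horvat, Nguyen, Kapoor, Osei.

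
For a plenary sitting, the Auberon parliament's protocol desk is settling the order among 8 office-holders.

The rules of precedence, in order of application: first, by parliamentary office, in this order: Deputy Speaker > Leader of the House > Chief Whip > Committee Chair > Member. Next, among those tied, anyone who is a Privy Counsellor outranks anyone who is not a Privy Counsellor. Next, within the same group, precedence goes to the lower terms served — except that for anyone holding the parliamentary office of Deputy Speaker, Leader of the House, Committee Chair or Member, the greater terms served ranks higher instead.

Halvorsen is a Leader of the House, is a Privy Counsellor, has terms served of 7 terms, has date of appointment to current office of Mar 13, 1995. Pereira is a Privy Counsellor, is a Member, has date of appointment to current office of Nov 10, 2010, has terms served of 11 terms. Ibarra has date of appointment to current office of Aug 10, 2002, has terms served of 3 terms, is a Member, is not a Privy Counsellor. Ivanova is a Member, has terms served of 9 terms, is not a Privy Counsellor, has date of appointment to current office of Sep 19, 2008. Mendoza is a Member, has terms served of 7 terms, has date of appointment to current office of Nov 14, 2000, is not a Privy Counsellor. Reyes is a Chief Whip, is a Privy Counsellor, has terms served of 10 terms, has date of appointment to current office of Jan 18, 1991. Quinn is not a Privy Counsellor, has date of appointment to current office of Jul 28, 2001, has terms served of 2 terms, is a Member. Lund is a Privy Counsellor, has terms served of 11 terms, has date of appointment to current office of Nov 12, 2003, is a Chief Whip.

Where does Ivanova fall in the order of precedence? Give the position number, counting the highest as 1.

5

By parliamentary office: Halvorsen (Leader of the House); then Reyes and Lund (Chief Whip); then Pereira, Ivanova, Mendoza, Ibarra and Quinn (Member).
Reyes and Lund are each a Privy Counsellor, so the next rule applies.
Among Reyes and Lund, by terms served (lower first): Reyes (10 terms) before Lund (11 terms).
Among Pereira, Ivanova, Mendoza, Ibarra and Quinn, a Privy Counsellor before not a Privy Counsellor: Pereira (a Privy Counsellor) before Ivanova, Mendoza, Ibarra and Quinn (not a Privy Counsellor).
Among Ivanova, Mendoza, Ibarra and Quinn, by terms served (higher first) (reversed rule for this group): Ivanova (9 terms) before Mendoza (7 terms) before Ibarra (3 terms) before Quinn (2 terms).
Order: Halvorsen, Reyes, Lund, Pereira, Ivanova, Mendoza, Ibarra, Quinn. So position 5.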